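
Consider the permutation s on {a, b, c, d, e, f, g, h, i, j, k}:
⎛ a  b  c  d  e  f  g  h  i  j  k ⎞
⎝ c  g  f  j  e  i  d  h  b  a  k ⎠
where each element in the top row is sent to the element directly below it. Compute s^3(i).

d

Tracing i → b → … returns to i after 8 steps, so i lies in an 8-cycle (a, c, f, i, b, g, d, j).
Stepping 3 places around the cycle: i → b → g → d.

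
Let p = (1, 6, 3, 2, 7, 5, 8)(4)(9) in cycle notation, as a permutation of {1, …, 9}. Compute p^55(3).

6

3 lies in the 7-cycle (1, 6, 3, 2, 7, 5, 8).
Since the cycle has length 7, p^55 acts on it the same as p^6 (55 mod 7 = 6).
Advancing 6 steps from 3: 3 → 2 → 7 → 5 → 8 → 1 → 6.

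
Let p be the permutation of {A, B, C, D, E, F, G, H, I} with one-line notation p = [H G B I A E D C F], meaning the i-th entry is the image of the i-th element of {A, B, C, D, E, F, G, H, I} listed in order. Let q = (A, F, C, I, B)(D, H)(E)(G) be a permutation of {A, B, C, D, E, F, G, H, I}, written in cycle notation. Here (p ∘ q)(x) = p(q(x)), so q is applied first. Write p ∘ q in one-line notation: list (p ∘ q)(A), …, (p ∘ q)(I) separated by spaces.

E H F C A B D I G

For each element, apply q then p: A → F → E; B → A → H; C → I → F; D → H → C; E → E → A; F → C → B; G → G → D; H → D → I; I → B → G.
So p ∘ q in one-line form is E H F C A B D I G.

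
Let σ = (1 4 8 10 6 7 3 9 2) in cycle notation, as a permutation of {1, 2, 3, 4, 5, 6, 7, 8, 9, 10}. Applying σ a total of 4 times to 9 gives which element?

8

9 lies in the 9-cycle (1 4 8 10 6 7 3 9 2).
Advancing 4 steps from 9: 9 → 2 → 1 → 4 → 8.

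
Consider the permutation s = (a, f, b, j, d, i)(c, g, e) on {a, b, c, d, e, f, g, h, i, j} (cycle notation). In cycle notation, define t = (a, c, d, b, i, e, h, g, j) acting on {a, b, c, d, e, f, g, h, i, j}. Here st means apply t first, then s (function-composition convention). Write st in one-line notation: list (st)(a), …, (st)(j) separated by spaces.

g a i j h b d e c f

(st)(x) = s(t(x)). Computing each image: s(t(a)) = s(c) = g, s(t(b)) = s(i) = a, s(t(c)) = s(d) = i, s(t(d)) = s(b) = j, s(t(e)) = s(h) = h, s(t(f)) = s(f) = b, s(t(g)) = s(j) = d, s(t(h)) = s(g) = e, s(t(i)) = s(e) = c, s(t(j)) = s(a) = f.
Hence st = [g a i j h b d e c f].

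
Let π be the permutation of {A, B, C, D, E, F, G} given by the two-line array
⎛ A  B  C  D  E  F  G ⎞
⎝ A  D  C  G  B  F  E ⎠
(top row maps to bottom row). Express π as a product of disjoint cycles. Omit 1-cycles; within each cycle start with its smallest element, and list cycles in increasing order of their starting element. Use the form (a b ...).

(B D G E)

Start at B and follow images: B → D → G → E → B, giving the cycle (B D G E).
Continuing from each remaining unvisited element yields (B D G E).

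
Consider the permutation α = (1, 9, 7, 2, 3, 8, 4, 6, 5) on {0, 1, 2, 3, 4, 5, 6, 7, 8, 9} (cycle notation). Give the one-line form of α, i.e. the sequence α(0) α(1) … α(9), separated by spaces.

Image by image: 0↦0, 1↦9, 2↦3, 3↦8, 4↦6, 5↦1, 6↦5, 7↦2, 8↦4, 9↦7.
So the one-line form is 0 9 3 8 6 1 5 2 4 7.

0 9 3 8 6 1 5 2 4 7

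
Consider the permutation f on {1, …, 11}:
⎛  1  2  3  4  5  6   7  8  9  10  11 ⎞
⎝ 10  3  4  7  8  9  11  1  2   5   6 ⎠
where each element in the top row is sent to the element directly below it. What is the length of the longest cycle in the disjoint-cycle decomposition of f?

Decomposing into disjoint cycles gives (1 10 5 8)(2 3 4 7 11 6 9); the longest has length 7.

7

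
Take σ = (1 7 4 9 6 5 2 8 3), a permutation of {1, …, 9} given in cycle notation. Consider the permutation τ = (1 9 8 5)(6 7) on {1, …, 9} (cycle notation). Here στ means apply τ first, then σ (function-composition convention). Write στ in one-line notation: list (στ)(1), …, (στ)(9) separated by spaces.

(στ)(x) = σ(τ(x)). Computing each image: σ(τ(1)) = σ(9) = 6, σ(τ(2)) = σ(2) = 8, σ(τ(3)) = σ(3) = 1, σ(τ(4)) = σ(4) = 9, σ(τ(5)) = σ(1) = 7, σ(τ(6)) = σ(7) = 4, σ(τ(7)) = σ(6) = 5, σ(τ(8)) = σ(5) = 2, σ(τ(9)) = σ(8) = 3.
Hence στ = [6 8 1 9 7 4 5 2 3].

6 8 1 9 7 4 5 2 3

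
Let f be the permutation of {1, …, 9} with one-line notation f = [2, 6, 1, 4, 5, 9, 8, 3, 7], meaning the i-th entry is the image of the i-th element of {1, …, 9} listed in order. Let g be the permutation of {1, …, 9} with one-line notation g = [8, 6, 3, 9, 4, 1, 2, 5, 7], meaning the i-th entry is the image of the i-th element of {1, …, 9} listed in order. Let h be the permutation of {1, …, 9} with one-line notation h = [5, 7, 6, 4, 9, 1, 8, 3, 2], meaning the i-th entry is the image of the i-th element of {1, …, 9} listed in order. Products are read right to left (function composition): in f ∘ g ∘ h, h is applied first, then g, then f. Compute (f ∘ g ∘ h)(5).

Chase 5: h(5) = 9; g(9) = 7; f(7) = 8. Hence (f ∘ g ∘ h)(5) = 8.

8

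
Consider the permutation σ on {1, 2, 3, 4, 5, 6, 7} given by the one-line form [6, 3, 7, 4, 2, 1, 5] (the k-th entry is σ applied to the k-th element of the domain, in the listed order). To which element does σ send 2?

2 is element number 2 of the domain, and entry number 2 of the one-line form is 3, so σ(2) = 3.

3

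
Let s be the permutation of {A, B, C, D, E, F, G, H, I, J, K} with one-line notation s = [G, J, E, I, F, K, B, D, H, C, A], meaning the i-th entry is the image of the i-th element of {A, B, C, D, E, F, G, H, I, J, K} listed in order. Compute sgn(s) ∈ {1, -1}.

-1

In disjoint-cycle form the cycle lengths are 8, 3.
A cycle is odd iff its length is even; s has 1 even-length cycle, so sgn(s) = (−1)^1 and s is odd.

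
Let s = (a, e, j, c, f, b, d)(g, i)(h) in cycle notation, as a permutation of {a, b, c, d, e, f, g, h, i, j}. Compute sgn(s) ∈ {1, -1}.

The cycle lengths are 7, 2, 1.
A cycle is odd iff its length is even; s has 1 even-length cycle, so sgn(s) = (−1)^1 and s is odd.

-1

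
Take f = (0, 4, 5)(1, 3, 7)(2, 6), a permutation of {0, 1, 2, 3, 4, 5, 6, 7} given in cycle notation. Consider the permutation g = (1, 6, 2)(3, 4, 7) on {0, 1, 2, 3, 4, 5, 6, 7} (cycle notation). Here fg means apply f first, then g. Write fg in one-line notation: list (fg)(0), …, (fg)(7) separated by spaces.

7 4 2 3 5 0 1 6

(fg)(x) = g(f(x)). Computing each image: g(f(0)) = g(4) = 7, g(f(1)) = g(3) = 4, g(f(2)) = g(6) = 2, g(f(3)) = g(7) = 3, g(f(4)) = g(5) = 5, g(f(5)) = g(0) = 0, g(f(6)) = g(2) = 1, g(f(7)) = g(1) = 6.
Hence fg = [7 4 2 3 5 0 1 6].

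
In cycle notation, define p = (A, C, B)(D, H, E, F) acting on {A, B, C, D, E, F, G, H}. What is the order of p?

The cycle type of p is (4, 3, 1).
The order of p is the least common multiple of its cycle lengths: lcm(4, 3) = 12.

12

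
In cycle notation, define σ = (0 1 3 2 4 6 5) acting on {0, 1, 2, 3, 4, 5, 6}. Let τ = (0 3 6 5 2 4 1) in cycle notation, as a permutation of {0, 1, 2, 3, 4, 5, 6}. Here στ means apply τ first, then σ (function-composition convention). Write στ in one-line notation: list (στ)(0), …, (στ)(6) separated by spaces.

2 1 6 5 3 4 0

(στ)(x) = σ(τ(x)). Computing each image: σ(τ(0)) = σ(3) = 2, σ(τ(1)) = σ(0) = 1, σ(τ(2)) = σ(4) = 6, σ(τ(3)) = σ(6) = 5, σ(τ(4)) = σ(1) = 3, σ(τ(5)) = σ(2) = 4, σ(τ(6)) = σ(5) = 0.
Hence στ = [2 1 6 5 3 4 0].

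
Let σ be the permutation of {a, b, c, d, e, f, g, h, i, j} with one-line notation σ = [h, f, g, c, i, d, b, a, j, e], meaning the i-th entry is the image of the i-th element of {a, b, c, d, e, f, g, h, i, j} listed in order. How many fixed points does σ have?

No element satisfies σ(x) = x, so there are 0 fixed points.

0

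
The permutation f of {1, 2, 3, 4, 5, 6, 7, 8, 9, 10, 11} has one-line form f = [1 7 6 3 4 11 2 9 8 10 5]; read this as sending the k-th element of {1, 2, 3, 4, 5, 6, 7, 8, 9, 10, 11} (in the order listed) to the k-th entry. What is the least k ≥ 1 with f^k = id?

10

The disjoint-cycle form of f has cycle lengths 5, 2, 2, 1, 1.
The order is lcm(5, 2, 2) = 10.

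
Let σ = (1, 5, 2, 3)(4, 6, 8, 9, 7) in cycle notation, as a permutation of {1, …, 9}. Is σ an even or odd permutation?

The cycle lengths are 5, 4.
A cycle of length ℓ contributes ℓ−1 transpositions, so σ is a product of 4 + 3 = 7 transpositions — odd.

odd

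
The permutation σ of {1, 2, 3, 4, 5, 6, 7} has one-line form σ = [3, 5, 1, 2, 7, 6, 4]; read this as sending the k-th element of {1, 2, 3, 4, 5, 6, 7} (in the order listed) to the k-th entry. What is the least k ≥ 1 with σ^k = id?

4

Writing σ as disjoint cycles, the cycle lengths are 4, 2, 1.
The order of σ is the least common multiple of its cycle lengths: lcm(4, 2) = 4.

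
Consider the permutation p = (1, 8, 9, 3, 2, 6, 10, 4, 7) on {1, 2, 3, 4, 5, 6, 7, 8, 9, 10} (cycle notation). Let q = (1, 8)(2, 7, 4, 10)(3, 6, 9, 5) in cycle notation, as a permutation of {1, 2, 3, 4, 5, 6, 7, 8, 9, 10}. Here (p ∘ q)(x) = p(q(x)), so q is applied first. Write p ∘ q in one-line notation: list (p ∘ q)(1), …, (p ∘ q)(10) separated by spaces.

(p ∘ q)(x) = p(q(x)). Computing each image: p(q(1)) = p(8) = 9, p(q(2)) = p(7) = 1, p(q(3)) = p(6) = 10, p(q(4)) = p(10) = 4, p(q(5)) = p(3) = 2, p(q(6)) = p(9) = 3, p(q(7)) = p(4) = 7, p(q(8)) = p(1) = 8, p(q(9)) = p(5) = 5, p(q(10)) = p(2) = 6.
Hence p ∘ q = [9 1 10 4 2 3 7 8 5 6].

9 1 10 4 2 3 7 8 5 6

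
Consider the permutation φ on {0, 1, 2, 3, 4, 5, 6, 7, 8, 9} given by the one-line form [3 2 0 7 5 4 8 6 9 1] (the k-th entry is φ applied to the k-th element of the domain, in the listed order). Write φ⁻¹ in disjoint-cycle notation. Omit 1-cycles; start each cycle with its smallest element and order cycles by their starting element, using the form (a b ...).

First write φ in disjoint cycles: (0 3 7 6 8 9 1 2)(4 5).
Reversing each cycle (and rotating so the smallest element leads) gives φ⁻¹ = (0 2 1 9 8 6 7 3)(4 5).

(0 2 1 9 8 6 7 3)(4 5)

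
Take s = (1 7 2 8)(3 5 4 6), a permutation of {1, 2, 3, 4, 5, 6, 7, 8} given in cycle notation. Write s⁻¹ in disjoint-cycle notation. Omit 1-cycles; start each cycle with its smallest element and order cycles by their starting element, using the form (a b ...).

The inverse reverses each cycle.
After reversing and putting each cycle's least element first, s⁻¹ = (1 8 2 7)(3 6 4 5).

(1 8 2 7)(3 6 4 5)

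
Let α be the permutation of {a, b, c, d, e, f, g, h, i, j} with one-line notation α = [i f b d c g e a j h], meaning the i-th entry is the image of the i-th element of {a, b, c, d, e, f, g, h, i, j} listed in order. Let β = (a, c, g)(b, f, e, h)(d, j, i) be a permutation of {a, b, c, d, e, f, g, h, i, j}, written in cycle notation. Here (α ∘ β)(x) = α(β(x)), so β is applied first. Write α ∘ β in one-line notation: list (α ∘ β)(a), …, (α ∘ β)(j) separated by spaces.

b g e h a c i f d j

For each element, apply β then α: a → c → b; b → f → g; c → g → e; d → j → h; e → h → a; f → e → c; g → a → i; h → b → f; i → d → d; j → i → j.
Collecting the images, α ∘ β = [b g e h a c i f d j].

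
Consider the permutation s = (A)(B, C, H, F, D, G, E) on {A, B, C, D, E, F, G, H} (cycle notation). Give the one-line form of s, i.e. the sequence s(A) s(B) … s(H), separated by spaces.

Reading each image from the cycles: A↦A, B↦C, C↦H, D↦G, E↦B, F↦D, G↦E, H↦F.
Listing these in domain order gives A C H G B D E F.

A C H G B D E F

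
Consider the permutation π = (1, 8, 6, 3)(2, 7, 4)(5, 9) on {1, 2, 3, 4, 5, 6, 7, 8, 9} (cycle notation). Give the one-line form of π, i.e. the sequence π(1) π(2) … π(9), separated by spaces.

8 7 1 2 9 3 4 6 5

Reading each image from the cycles: 1↦8, 2↦7, 3↦1, 4↦2, 5↦9, 6↦3, 7↦4, 8↦6, 9↦5.
So the one-line form is 8 7 1 2 9 3 4 6 5.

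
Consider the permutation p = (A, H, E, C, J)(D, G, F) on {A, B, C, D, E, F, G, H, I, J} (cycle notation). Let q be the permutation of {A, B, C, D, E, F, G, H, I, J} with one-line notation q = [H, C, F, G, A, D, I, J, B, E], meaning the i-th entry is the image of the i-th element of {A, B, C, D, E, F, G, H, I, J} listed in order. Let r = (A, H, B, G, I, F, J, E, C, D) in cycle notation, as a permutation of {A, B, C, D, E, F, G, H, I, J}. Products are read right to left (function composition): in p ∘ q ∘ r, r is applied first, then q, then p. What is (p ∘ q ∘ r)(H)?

Chase H: r(H) = B; q(B) = C; p(C) = J. Hence (p ∘ q ∘ r)(H) = J.

J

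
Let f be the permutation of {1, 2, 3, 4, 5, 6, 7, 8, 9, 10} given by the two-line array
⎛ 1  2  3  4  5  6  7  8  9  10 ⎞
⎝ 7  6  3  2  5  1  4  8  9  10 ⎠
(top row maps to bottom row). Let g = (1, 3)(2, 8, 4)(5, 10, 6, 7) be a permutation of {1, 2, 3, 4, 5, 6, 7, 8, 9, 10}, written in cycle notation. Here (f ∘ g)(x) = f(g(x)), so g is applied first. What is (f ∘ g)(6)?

4

g(6) = 7, then f(7) = 4; composing gives (f ∘ g)(6) = 4.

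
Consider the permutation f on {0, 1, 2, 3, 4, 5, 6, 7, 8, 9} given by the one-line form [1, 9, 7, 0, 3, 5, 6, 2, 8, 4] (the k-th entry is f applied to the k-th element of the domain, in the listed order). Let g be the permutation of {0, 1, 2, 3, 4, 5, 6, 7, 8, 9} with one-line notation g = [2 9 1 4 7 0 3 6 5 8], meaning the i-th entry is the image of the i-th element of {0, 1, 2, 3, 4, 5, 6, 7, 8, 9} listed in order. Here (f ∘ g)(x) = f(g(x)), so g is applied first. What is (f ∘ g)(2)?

9

First apply g: g(2) = 1, then f(1) = 9. Thus (f ∘ g)(2) = 9.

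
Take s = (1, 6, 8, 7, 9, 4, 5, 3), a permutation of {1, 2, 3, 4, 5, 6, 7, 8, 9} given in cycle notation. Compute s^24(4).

4

4 lies in the 8-cycle (1, 6, 8, 7, 9, 4, 5, 3).
Powers repeat with period 8 on this cycle, and 24 mod 8 = 0, so s^24(4) = s^0(4).
So s^24(4) = 4.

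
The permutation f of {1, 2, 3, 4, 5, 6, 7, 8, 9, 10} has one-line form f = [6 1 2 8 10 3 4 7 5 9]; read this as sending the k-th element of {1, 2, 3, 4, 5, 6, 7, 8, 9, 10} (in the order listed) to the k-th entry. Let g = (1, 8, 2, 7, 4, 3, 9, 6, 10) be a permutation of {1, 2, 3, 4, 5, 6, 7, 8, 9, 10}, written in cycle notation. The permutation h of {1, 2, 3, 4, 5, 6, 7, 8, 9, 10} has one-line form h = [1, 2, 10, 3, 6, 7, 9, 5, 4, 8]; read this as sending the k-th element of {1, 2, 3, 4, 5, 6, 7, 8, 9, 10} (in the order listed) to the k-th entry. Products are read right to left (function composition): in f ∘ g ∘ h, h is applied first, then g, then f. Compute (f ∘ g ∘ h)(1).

7

Chase 1: h(1) = 1; g(1) = 8; f(8) = 7. Hence (f ∘ g ∘ h)(1) = 7.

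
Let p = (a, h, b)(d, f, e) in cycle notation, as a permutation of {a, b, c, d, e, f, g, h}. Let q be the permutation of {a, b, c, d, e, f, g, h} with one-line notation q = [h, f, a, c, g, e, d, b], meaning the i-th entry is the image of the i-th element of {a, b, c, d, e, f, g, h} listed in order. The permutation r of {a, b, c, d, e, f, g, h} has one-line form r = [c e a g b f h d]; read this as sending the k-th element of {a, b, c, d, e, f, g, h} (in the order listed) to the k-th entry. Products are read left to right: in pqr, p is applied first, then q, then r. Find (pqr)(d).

Apply the permutations in order: p(d) = f, then q(f) = e, then r(e) = b. So (pqr)(d) = b.

b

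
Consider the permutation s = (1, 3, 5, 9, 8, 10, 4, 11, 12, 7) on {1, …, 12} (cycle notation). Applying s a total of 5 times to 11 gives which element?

11 lies in the 10-cycle (1, 3, 5, 9, 8, 10, 4, 11, 12, 7).
Stepping 5 places around the cycle: 11 → 12 → 7 → 1 → 3 → 5.

5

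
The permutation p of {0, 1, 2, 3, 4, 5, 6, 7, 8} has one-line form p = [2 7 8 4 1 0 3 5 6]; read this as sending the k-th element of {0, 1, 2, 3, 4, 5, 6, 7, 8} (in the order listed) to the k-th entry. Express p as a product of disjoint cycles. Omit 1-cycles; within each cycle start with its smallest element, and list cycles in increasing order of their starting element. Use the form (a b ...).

(0 2 8 6 3 4 1 7 5)

From 0: 0 → 2 → 8 → 6 → 3 → 4 → 1 → 7 → 5 → 0, closing the cycle (0 2 8 6 3 4 1 7 5).
Continuing from each remaining unvisited element yields (0 2 8 6 3 4 1 7 5).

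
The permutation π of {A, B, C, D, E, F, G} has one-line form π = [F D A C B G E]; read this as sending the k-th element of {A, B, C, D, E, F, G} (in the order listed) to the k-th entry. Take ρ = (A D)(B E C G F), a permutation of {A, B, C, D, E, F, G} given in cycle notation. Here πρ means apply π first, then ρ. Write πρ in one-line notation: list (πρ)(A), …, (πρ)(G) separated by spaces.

B A D G E F C

For each element, apply π then ρ: A → F → B; B → D → A; C → A → D; D → C → G; E → B → E; F → G → F; G → E → C.
Collecting the images, πρ = [B A D G E F C].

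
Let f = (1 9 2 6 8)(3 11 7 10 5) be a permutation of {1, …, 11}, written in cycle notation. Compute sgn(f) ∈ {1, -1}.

1

The cycle lengths are 5, 5, 1.
A cycle is odd iff its length is even; f has 0 even-length cycles, so sgn(f) = (−1)^0 and f is even.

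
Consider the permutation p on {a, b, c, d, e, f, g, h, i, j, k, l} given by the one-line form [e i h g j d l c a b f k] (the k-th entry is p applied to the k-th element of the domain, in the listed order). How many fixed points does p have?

No element satisfies p(x) = x, so there are 0 fixed points.

0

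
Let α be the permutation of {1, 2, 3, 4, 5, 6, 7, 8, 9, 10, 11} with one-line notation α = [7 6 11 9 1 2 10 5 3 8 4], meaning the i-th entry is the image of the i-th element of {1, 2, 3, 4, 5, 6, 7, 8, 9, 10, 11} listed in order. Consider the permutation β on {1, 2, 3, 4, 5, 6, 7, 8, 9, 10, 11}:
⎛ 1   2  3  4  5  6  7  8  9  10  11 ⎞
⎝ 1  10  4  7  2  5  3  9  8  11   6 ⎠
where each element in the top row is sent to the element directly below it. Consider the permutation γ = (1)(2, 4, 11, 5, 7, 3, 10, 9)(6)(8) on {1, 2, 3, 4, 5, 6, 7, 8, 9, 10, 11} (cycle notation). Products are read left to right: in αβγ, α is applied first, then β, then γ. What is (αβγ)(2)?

7

(αβγ)(2) = γ(β(α(2))). α(2) = 6, then β(6) = 5, then γ(5) = 7, so the result is 7.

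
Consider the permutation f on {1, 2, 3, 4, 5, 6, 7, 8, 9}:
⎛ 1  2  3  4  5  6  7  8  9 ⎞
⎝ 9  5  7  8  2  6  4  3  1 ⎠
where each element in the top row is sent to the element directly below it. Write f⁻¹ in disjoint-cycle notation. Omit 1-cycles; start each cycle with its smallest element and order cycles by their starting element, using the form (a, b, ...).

First write f in disjoint cycles: (1, 9)(2, 5)(3, 7, 4, 8).
Reversing each cycle (and rotating so the smallest element leads) gives f⁻¹ = (1, 9)(2, 5)(3, 8, 4, 7).

(1, 9)(2, 5)(3, 8, 4, 7)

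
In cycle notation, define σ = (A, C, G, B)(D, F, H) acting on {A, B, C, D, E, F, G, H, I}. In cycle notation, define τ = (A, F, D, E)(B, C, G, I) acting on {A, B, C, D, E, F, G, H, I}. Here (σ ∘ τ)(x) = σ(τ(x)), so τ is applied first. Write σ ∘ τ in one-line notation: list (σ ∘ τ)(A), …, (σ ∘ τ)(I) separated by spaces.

For each element, apply τ then σ: A → F → H; B → C → G; C → G → B; D → E → E; E → A → C; F → D → F; G → I → I; H → H → D; I → B → A.
So σ ∘ τ in one-line form is H G B E C F I D A.

H G B E C F I D A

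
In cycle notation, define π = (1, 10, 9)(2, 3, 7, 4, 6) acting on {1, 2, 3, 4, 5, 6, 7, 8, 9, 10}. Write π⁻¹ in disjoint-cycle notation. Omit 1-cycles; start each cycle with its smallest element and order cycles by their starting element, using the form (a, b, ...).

(1, 9, 10)(2, 6, 4, 7, 3)

Inverting a permutation written in cycle notation just reverses the order within every cycle.
After reversing and putting each cycle's least element first, π⁻¹ = (1, 9, 10)(2, 6, 4, 7, 3).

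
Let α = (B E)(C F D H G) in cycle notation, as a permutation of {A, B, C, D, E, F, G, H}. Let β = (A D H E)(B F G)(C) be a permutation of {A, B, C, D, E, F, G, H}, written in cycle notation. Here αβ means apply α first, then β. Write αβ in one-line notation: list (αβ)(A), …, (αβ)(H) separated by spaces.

D A G E F H C B

Chase each element through α then β: A → A → D; B → E → A; C → F → G; D → H → E; E → B → F; F → D → H; G → C → C; H → G → B.
Collecting the images, αβ = [D A G E F H C B].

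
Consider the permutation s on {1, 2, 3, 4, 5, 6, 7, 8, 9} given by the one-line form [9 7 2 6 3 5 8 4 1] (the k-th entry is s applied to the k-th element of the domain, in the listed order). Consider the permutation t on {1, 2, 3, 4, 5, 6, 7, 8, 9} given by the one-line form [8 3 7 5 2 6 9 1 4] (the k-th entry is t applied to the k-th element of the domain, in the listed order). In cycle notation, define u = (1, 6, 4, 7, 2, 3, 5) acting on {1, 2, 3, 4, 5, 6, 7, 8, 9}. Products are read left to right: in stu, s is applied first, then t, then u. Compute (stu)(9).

Apply the permutations in order: s(9) = 1, then t(1) = 8, then u(8) = 8. So (stu)(9) = 8.

8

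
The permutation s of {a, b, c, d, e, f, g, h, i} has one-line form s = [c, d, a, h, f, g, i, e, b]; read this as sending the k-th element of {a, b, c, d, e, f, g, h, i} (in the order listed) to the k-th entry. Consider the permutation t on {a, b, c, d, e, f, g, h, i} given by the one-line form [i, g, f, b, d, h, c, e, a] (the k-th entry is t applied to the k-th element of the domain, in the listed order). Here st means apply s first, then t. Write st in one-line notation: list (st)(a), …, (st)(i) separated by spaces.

(st)(x) = t(s(x)). Computing each image: t(s(a)) = t(c) = f, t(s(b)) = t(d) = b, t(s(c)) = t(a) = i, t(s(d)) = t(h) = e, t(s(e)) = t(f) = h, t(s(f)) = t(g) = c, t(s(g)) = t(i) = a, t(s(h)) = t(e) = d, t(s(i)) = t(b) = g.
Hence st = [f b i e h c a d g].

f b i e h c a d g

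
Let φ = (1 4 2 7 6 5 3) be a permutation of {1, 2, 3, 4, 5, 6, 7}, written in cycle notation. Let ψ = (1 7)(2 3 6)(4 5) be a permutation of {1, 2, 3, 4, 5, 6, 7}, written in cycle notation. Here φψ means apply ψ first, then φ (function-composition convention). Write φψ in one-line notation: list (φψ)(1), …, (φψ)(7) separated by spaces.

6 1 5 3 2 7 4

(φψ)(x) = φ(ψ(x)). Computing each image: φ(ψ(1)) = φ(7) = 6, φ(ψ(2)) = φ(3) = 1, φ(ψ(3)) = φ(6) = 5, φ(ψ(4)) = φ(5) = 3, φ(ψ(5)) = φ(4) = 2, φ(ψ(6)) = φ(2) = 7, φ(ψ(7)) = φ(1) = 4.
Hence φψ = [6 1 5 3 2 7 4].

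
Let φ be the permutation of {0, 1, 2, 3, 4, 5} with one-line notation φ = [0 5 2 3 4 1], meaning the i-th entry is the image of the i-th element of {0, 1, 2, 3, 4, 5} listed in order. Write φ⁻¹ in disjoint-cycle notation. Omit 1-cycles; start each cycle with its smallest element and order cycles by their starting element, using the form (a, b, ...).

First write φ in disjoint cycles: (1, 5).
Reversing each cycle (and rotating so the smallest element leads) gives φ⁻¹ = (1, 5).

(1, 5)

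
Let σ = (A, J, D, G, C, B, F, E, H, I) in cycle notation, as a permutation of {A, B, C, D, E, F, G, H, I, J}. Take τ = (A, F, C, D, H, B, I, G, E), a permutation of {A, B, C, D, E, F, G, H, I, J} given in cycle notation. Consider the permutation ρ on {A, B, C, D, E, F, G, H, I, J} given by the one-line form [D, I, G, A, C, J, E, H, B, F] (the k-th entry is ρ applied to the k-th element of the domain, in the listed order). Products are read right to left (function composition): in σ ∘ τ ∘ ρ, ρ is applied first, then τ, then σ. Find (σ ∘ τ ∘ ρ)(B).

C

Chase B: ρ(B) = I; τ(I) = G; σ(G) = C. Hence (σ ∘ τ ∘ ρ)(B) = C.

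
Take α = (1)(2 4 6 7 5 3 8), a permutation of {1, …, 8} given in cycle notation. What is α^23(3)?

2

3 lies in the 7-cycle (2 4 6 7 5 3 8).
Since the cycle has length 7, α^23 acts on it the same as α^2 (23 mod 7 = 2).
Stepping 2 places around the cycle: 3 → 8 → 2.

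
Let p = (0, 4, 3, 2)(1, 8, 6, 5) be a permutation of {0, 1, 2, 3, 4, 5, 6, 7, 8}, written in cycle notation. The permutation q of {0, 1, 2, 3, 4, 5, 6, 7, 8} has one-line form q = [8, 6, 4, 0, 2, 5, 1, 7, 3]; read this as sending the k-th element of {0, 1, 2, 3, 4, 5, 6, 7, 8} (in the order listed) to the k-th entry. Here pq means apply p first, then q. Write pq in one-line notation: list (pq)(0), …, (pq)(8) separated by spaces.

(pq)(x) = q(p(x)). Computing each image: q(p(0)) = q(4) = 2, q(p(1)) = q(8) = 3, q(p(2)) = q(0) = 8, q(p(3)) = q(2) = 4, q(p(4)) = q(3) = 0, q(p(5)) = q(1) = 6, q(p(6)) = q(5) = 5, q(p(7)) = q(7) = 7, q(p(8)) = q(6) = 1.
Hence pq = [2 3 8 4 0 6 5 7 1].

2 3 8 4 0 6 5 7 1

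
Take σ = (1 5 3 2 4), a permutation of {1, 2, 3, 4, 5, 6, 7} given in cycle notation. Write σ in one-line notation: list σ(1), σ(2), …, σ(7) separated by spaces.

Reading each image from the cycles: 1→5, 2→4, 3→2, 4→1, 5→3, 6→6, 7→7.
So the one-line form is 5 4 2 1 3 6 7.

5 4 2 1 3 6 7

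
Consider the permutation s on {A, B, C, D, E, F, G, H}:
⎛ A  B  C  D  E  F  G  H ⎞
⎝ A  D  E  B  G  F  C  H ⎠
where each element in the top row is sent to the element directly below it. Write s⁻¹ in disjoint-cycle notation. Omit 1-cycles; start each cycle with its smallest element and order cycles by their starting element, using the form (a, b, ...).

First write s in disjoint cycles: (B, D)(C, E, G).
The inverse reverses every cycle; in canonical form, s⁻¹ = (B, D)(C, G, E).

(B, D)(C, G, E)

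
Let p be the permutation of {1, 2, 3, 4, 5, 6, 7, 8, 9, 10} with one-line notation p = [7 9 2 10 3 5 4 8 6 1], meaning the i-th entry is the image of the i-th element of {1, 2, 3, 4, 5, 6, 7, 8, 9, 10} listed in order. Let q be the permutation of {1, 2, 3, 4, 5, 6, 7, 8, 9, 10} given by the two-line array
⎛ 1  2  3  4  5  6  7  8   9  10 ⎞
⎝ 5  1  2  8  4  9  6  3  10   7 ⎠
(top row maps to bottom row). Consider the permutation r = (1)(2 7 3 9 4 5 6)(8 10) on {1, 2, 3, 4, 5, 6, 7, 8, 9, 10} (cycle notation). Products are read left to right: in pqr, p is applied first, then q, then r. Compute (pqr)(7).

Chase 7: p(7) = 4; q(4) = 8; r(8) = 10. Hence (pqr)(7) = 10.

10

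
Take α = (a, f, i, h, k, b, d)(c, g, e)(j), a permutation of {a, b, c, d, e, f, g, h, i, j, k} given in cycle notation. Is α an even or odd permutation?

The cycle lengths are 7, 3, 1.
A cycle is odd iff its length is even; α has 0 even-length cycles, so sgn(α) = (−1)^0 and α is even.

even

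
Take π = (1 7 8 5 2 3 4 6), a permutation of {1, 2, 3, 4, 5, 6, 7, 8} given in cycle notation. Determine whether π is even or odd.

The cycle lengths are 8.
A cycle of length ℓ contributes ℓ−1 transpositions, so π is a product of 7 transpositions — odd.

odd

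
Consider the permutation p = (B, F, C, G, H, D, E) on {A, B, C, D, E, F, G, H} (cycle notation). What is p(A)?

A

A does not appear in any cycle of p, so it is a fixed point: p(A) = A.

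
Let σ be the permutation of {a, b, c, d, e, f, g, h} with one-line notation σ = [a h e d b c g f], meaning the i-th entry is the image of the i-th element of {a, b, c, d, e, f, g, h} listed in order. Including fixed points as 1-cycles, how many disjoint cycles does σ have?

4

The cycle decomposition is (a)(b, h, f, c, e)(d)(g), which has 4 cycles (counting 1-cycles).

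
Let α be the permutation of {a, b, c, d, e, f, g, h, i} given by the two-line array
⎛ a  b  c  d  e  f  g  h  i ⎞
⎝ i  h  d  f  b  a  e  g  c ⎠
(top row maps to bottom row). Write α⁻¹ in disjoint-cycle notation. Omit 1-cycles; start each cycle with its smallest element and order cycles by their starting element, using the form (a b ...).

The cycle decomposition of α is (a i c d f)(b h g e).
The inverse reverses every cycle; in canonical form, α⁻¹ = (a f d c i)(b e g h).

(a f d c i)(b e g h)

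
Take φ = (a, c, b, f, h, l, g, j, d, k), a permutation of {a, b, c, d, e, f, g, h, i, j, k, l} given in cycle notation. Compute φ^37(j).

j lies in the 10-cycle (a, c, b, f, h, l, g, j, d, k).
Since the cycle has length 10, φ^37 acts on it the same as φ^7 (37 mod 10 = 7).
Advancing 7 steps from j: j → d → k → a → c → b → f → h.

h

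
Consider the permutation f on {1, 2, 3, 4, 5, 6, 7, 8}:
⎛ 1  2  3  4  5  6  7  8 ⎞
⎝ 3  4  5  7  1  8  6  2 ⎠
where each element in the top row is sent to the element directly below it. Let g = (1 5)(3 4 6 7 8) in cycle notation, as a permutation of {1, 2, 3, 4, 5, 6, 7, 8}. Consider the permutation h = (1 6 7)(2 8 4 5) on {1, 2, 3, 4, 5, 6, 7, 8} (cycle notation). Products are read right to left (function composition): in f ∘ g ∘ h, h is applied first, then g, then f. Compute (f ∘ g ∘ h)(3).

7

Chase 3: h(3) = 3; g(3) = 4; f(4) = 7. Hence (f ∘ g ∘ h)(3) = 7.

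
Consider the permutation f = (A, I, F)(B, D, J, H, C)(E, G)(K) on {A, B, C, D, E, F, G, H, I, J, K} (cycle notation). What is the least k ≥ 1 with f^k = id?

30

The disjoint cycles have lengths 5, 3, 2, 1.
The order of f is the least common multiple of its cycle lengths: lcm(5, 3, 2) = 30.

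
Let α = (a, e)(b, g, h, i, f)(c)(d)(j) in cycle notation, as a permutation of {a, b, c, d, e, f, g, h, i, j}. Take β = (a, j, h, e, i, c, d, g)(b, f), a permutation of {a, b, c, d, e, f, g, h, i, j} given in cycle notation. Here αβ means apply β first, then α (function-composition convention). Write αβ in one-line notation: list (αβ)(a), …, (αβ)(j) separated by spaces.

j b d h f g e a c i

(αβ)(x) = α(β(x)). Computing each image: α(β(a)) = α(j) = j, α(β(b)) = α(f) = b, α(β(c)) = α(d) = d, α(β(d)) = α(g) = h, α(β(e)) = α(i) = f, α(β(f)) = α(b) = g, α(β(g)) = α(a) = e, α(β(h)) = α(e) = a, α(β(i)) = α(c) = c, α(β(j)) = α(h) = i.
Hence αβ = [j b d h f g e a c i].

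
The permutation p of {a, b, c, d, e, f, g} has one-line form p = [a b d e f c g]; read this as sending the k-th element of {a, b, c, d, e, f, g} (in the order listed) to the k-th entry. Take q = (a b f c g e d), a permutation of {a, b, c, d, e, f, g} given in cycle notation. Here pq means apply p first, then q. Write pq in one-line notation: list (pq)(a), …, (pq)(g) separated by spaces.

Chase each element through p then q: a → a → b; b → b → f; c → d → a; d → e → d; e → f → c; f → c → g; g → g → e.
Collecting the images, pq = [b f a d c g e].

b f a d c g e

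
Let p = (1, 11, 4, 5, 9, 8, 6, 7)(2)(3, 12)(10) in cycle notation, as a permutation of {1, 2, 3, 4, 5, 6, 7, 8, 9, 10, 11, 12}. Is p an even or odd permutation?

even

The cycle lengths are 8, 2, 1, 1.
A cycle of length ℓ contributes ℓ−1 transpositions, so p is a product of 7 + 1 = 8 transpositions — even.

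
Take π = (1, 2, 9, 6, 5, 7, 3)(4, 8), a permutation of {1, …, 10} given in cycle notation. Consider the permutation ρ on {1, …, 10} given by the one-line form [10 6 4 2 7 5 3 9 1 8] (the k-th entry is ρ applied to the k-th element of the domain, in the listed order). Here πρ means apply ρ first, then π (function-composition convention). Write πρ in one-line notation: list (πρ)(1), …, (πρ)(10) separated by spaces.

10 5 8 9 3 7 1 6 2 4

Chase each element through ρ then π: 1 → 10 → 10; 2 → 6 → 5; 3 → 4 → 8; 4 → 2 → 9; 5 → 7 → 3; 6 → 5 → 7; 7 → 3 → 1; 8 → 9 → 6; 9 → 1 → 2; 10 → 8 → 4.
So πρ in one-line form is 10 5 8 9 3 7 1 6 2 4.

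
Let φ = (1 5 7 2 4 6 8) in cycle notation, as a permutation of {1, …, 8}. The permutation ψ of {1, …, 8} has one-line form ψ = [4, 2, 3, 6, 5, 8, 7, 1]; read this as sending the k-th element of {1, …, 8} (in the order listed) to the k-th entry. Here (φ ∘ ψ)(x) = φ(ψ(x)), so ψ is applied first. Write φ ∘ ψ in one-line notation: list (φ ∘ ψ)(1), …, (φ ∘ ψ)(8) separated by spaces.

For each element, apply ψ then φ: 1 → 4 → 6; 2 → 2 → 4; 3 → 3 → 3; 4 → 6 → 8; 5 → 5 → 7; 6 → 8 → 1; 7 → 7 → 2; 8 → 1 → 5.
Collecting the images, φ ∘ ψ = [6 4 3 8 7 1 2 5].

6 4 3 8 7 1 2 5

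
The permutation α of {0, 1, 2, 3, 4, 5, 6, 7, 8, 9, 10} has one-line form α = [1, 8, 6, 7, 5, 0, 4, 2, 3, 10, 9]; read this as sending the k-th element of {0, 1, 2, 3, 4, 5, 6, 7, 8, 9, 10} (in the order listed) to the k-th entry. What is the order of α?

18

Decomposing into disjoint cycles gives cycle lengths 9, 2.
The order of α is the least common multiple of its cycle lengths: lcm(9, 2) = 18.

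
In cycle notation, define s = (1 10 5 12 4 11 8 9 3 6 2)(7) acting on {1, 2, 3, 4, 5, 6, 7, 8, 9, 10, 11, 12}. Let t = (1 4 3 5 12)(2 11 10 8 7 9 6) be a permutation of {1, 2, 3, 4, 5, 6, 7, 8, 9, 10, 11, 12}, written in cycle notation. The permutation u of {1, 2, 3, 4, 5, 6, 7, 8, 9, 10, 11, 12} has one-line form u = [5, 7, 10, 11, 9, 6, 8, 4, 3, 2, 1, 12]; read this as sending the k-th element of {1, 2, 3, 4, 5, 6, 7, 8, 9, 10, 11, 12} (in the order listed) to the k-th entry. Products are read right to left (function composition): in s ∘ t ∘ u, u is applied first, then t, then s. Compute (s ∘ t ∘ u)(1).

4

Apply the permutations in order: u(1) = 5, then t(5) = 12, then s(12) = 4. So (s ∘ t ∘ u)(1) = 4.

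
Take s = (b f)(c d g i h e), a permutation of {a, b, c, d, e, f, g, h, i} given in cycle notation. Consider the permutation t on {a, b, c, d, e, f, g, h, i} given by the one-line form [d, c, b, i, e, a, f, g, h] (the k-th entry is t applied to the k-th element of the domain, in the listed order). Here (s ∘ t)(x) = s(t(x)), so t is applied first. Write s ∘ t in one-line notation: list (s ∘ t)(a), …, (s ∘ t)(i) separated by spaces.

(s ∘ t)(x) = s(t(x)). Computing each image: s(t(a)) = s(d) = g, s(t(b)) = s(c) = d, s(t(c)) = s(b) = f, s(t(d)) = s(i) = h, s(t(e)) = s(e) = c, s(t(f)) = s(a) = a, s(t(g)) = s(f) = b, s(t(h)) = s(g) = i, s(t(i)) = s(h) = e.
Hence s ∘ t = [g d f h c a b i e].

g d f h c a b i e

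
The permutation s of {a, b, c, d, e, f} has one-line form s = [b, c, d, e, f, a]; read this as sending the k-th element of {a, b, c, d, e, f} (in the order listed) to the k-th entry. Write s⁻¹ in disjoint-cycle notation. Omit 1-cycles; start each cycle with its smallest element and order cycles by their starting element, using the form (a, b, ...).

The cycle decomposition of s is (a, b, c, d, e, f).
The inverse reverses every cycle; in canonical form, s⁻¹ = (a, f, e, d, c, b).

(a, f, e, d, c, b)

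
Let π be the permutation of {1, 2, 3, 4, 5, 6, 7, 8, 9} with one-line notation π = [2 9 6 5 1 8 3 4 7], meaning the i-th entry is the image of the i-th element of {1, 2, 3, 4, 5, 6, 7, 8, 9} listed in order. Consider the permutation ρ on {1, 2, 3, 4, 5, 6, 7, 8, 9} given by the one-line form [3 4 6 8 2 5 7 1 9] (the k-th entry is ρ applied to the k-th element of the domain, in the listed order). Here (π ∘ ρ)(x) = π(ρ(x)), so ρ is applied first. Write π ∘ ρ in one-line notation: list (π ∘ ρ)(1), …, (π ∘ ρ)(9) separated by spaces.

For each element, apply ρ then π: 1 → 3 → 6; 2 → 4 → 5; 3 → 6 → 8; 4 → 8 → 4; 5 → 2 → 9; 6 → 5 → 1; 7 → 7 → 3; 8 → 1 → 2; 9 → 9 → 7.
Collecting the images, π ∘ ρ = [6 5 8 4 9 1 3 2 7].

6 5 8 4 9 1 3 2 7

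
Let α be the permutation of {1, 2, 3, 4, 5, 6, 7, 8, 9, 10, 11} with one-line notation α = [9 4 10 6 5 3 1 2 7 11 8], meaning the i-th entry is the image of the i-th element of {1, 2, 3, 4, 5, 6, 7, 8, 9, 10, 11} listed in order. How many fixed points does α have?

1

The fixed points (elements with α(x) = x) are {5}, so there is 1.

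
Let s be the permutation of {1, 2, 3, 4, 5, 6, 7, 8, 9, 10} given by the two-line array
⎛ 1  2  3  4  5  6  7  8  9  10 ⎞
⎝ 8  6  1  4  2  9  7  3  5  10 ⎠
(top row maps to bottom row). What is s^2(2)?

9

Tracing 2 → 6 → … returns to 2 after 4 steps, so 2 lies in a 4-cycle (2, 6, 9, 5).
Stepping 2 places around the cycle: 2 → 6 → 9.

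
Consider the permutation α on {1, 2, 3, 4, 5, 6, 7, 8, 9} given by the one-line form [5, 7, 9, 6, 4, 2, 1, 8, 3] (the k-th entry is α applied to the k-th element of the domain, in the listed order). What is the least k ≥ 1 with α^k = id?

6

Writing α as disjoint cycles, the cycle lengths are 6, 2, 1.
The order of α is the least common multiple of its cycle lengths: lcm(6, 2) = 6.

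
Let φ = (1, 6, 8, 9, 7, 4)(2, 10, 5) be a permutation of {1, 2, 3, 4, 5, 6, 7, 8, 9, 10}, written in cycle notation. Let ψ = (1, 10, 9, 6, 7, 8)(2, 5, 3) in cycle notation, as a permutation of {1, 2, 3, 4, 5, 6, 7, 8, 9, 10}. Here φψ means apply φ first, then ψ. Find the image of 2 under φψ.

9

φ(2) = 10, then ψ(10) = 9; composing gives (φψ)(2) = 9.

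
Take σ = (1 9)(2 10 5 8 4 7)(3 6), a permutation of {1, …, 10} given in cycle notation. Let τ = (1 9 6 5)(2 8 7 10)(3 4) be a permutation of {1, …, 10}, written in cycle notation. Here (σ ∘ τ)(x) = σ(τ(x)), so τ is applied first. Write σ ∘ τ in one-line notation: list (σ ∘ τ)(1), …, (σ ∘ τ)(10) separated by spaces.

(σ ∘ τ)(x) = σ(τ(x)). Computing each image: σ(τ(1)) = σ(9) = 1, σ(τ(2)) = σ(8) = 4, σ(τ(3)) = σ(4) = 7, σ(τ(4)) = σ(3) = 6, σ(τ(5)) = σ(1) = 9, σ(τ(6)) = σ(5) = 8, σ(τ(7)) = σ(10) = 5, σ(τ(8)) = σ(7) = 2, σ(τ(9)) = σ(6) = 3, σ(τ(10)) = σ(2) = 10.
Hence σ ∘ τ = [1 4 7 6 9 8 5 2 3 10].

1 4 7 6 9 8 5 2 3 10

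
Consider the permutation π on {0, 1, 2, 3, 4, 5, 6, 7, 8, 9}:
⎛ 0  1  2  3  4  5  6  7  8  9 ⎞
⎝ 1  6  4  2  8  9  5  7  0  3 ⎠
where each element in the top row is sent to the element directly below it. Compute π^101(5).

Tracing 5 → 9 → … returns to 5 after 9 steps, so 5 lies in a 9-cycle (0 1 6 5 9 3 2 4 8).
Since the cycle has length 9, π^101 acts on it the same as π^2 (101 mod 9 = 2).
Stepping 2 places around the cycle: 5 → 9 → 3.

3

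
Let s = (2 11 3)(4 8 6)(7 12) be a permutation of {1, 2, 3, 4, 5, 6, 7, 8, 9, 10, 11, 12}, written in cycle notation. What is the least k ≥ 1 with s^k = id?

The cycle type of s is (3, 3, 2, 1, 1, 1, 1).
The order of s is the least common multiple of its cycle lengths: lcm(3, 3, 2) = 6.

6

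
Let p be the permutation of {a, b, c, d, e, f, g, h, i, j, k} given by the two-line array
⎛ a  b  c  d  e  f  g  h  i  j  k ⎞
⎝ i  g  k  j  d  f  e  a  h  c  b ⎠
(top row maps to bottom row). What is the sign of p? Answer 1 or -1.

1

In disjoint-cycle form the cycle lengths are 7, 3, 1.
A cycle is odd iff its length is even; p has 0 even-length cycles, so sgn(p) = (−1)^0 and p is even.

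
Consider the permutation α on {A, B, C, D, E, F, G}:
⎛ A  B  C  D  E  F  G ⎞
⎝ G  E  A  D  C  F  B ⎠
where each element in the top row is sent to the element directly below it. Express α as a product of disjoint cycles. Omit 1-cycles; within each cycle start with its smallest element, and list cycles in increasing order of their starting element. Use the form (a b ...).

(A G B E C)

Start at A and follow images: A → G → B → E → C → A, giving the cycle (A G B E C).
Continuing from each remaining unvisited element yields (A G B E C).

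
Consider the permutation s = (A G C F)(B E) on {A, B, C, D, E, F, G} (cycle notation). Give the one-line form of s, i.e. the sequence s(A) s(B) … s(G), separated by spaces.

G E F D B A C

Each element maps to the next entry in its cycle (wrapping to the front): A→G, B→E, C→F, D→D, E→B, F→A, G→C.
Listing these in domain order gives G E F D B A C.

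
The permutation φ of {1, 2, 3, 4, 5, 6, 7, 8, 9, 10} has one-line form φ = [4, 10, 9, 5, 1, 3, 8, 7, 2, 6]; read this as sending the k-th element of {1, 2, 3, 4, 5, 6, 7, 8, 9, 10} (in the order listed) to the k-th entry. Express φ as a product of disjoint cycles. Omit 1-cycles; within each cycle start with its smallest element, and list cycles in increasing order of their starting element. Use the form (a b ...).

(1 4 5)(2 10 6 3 9)(7 8)

Start at 1 and follow images: 1 → 4 → 5 → 1, giving the cycle (1 4 5).
Repeating from the next unused element and collecting all non-trivial cycles gives (1 4 5)(2 10 6 3 9)(7 8).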